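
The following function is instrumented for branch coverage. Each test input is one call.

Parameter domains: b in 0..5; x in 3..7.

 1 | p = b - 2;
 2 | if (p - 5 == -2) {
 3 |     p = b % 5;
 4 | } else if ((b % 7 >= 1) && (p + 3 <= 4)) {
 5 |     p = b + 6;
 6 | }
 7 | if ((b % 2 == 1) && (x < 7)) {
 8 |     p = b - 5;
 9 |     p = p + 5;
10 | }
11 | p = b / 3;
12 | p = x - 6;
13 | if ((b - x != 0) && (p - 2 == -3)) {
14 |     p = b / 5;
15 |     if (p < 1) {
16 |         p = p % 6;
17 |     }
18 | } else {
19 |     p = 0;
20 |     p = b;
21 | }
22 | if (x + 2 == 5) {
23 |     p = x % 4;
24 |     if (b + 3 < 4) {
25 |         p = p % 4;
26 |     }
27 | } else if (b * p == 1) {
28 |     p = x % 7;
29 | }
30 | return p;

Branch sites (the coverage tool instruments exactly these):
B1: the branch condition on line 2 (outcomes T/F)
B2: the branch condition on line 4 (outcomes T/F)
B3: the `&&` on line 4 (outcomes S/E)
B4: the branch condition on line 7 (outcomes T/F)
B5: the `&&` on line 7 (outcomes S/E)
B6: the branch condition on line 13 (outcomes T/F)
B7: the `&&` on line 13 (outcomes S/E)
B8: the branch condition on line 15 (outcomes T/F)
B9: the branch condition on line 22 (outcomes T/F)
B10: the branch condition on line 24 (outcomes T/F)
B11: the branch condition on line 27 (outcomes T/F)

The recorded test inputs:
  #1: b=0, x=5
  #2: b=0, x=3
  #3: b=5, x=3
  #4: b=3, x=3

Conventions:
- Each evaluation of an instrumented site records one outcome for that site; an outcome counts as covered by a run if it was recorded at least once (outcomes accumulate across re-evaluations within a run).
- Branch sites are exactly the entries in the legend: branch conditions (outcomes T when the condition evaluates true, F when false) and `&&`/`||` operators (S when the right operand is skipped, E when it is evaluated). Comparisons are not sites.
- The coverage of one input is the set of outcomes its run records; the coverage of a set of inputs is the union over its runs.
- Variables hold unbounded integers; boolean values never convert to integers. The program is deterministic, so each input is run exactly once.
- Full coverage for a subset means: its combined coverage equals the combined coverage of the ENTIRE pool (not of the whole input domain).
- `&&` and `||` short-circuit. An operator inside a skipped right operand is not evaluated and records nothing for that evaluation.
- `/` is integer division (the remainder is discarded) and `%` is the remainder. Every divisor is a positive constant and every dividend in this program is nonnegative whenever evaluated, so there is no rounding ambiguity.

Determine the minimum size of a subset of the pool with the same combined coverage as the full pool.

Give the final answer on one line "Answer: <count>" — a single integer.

test 1 (b=0, x=5) hits B1=F, B2=F, B3=S, B4=F, B5=S, B6=T, B7=E, B8=T, B9=F, B11=F
test 2 (b=0, x=3) hits B1=F, B2=F, B3=S, B4=F, B5=S, B6=F, B7=E, B9=T, B10=T
test 3 (b=5, x=3) hits B1=T, B4=T, B5=E, B6=F, B7=E, B9=T, B10=F
test 4 (b=3, x=3) hits B1=F, B2=T, B3=E, B4=T, B5=E, B6=F, B7=S, B9=T, B10=F
pool-wide coverage (20 outcomes): B1=T, B1=F, B2=T, B2=F, B3=S, B3=E, B4=T, B4=F, B5=S, B5=E, B6=T, B6=F, B7=S, B7=E, B8=T, B9=T, B9=F, B10=T, B10=F, B11=F
no size-1 subset reaches all 20 outcomes (best union: 10/20)
no size-2 subset reaches all 20 outcomes (best union: 18/20)
no size-3 subset reaches all 20 outcomes (best union: 19/20)
inputs {1, 2, 3, 4} (size 4) cover everything; no size-4 subset with a lexicographically smaller index list covers all 20

Answer: 4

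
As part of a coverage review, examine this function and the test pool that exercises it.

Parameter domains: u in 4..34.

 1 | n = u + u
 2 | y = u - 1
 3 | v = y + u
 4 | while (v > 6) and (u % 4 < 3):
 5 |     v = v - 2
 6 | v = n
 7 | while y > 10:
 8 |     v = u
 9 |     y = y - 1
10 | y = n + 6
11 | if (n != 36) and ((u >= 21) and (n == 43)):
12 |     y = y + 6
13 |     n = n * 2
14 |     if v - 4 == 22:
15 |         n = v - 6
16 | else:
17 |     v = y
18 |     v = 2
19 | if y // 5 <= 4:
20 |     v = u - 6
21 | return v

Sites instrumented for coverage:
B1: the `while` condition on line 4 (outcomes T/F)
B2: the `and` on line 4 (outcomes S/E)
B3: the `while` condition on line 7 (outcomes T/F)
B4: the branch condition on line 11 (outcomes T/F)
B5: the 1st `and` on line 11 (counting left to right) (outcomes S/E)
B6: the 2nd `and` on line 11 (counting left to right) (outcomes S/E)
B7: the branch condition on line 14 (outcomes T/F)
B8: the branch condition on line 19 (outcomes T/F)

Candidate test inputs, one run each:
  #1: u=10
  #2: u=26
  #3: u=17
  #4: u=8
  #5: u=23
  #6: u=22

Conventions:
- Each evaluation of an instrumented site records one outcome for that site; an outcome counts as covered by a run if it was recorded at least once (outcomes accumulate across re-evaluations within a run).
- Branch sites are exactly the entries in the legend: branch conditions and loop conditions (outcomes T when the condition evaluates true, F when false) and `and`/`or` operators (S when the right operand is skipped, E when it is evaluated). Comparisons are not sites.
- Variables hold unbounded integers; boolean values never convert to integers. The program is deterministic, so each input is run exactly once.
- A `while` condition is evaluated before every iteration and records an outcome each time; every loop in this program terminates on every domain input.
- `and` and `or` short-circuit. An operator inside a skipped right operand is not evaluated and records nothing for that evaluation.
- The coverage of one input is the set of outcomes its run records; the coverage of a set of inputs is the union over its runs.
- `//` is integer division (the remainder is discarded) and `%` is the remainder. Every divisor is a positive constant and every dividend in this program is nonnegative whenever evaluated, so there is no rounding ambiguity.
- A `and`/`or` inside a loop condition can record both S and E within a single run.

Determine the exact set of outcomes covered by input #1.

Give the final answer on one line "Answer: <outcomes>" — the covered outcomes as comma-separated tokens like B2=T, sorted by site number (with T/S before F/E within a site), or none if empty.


Event log for input #1 (u=10):
  B2->E, B1->T, B2->E, B1->T, B2->E, B1->T, B2->E, B1->T, B2->E, B1->T
  B2->E, B1->T, B2->E, B1->T, B2->S, B1->F, B3->F, B5->E, B6->S, B4->F
  B8->F
collecting distinct outcomes: B1=T, B1=F, B2=S, B2=E, B3=F, B4=F, B5=E, B6=S, B8=F
Answer: B1=T, B1=F, B2=S, B2=E, B3=F, B4=F, B5=E, B6=S, B8=F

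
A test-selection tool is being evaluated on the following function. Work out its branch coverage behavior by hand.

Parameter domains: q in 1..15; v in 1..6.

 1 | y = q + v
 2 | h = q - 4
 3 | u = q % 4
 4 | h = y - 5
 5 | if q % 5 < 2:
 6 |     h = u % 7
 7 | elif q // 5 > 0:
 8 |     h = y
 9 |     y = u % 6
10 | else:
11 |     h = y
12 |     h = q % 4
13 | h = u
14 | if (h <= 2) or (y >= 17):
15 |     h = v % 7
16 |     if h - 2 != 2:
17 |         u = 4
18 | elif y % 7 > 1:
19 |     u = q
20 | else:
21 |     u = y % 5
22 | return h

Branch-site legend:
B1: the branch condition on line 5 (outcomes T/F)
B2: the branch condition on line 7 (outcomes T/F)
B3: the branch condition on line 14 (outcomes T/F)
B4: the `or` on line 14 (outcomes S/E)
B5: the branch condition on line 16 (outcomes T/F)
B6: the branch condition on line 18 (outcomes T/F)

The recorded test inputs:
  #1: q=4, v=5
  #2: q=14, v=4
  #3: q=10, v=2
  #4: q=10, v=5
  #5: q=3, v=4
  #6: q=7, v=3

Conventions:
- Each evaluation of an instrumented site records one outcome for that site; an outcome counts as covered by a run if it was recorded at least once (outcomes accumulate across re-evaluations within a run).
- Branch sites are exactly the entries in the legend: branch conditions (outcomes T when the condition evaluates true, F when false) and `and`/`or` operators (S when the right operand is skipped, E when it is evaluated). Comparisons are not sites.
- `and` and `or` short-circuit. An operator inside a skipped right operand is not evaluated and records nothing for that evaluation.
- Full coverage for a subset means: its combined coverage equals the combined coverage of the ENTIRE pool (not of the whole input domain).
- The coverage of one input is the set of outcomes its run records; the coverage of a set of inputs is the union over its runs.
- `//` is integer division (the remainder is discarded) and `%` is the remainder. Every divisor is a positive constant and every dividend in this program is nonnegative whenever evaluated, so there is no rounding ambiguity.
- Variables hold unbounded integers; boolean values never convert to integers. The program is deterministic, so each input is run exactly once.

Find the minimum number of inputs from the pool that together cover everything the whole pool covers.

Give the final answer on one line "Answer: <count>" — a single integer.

#1 (q=4, v=5) -> B1->F, B2->F, B4->S, B3->T, B5->T; covered: B1=F, B2=F, B3=T, B4=S, B5=T
#2 (q=14, v=4) -> B1->F, B2->T, B4->S, B3->T, B5->F; covered: B1=F, B2=T, B3=T, B4=S, B5=F
#3 (q=10, v=2) -> B1->T, B4->S, B3->T, B5->T; covered: B1=T, B3=T, B4=S, B5=T
#4 (q=10, v=5) -> B1->T, B4->S, B3->T, B5->T; covered: B1=T, B3=T, B4=S, B5=T
#5 (q=3, v=4) -> B1->F, B2->F, B4->E, B3->F, B6->F; covered: B1=F, B2=F, B3=F, B4=E, B6=F
#6 (q=7, v=3) -> B1->F, B2->T, B4->E, B3->F, B6->T; covered: B1=F, B2=T, B3=F, B4=E, B6=T
union over all inputs: B1=T, B1=F, B2=T, B2=F, B3=T, B3=F, B4=S, B4=E, B5=T, B5=F, B6=T, B6=F (12 outcomes)
size 1 is not enough: best union over all size-1 subsets is 5/12
size 2 is not enough: best union over all size-2 subsets is 9/12
size 3 is not enough: best union over all size-3 subsets is 11/12
the canonical winner is {2, 3, 5, 6}: size 4, full 12-outcome coverage, earliest index list among size-4 covers

Answer: 4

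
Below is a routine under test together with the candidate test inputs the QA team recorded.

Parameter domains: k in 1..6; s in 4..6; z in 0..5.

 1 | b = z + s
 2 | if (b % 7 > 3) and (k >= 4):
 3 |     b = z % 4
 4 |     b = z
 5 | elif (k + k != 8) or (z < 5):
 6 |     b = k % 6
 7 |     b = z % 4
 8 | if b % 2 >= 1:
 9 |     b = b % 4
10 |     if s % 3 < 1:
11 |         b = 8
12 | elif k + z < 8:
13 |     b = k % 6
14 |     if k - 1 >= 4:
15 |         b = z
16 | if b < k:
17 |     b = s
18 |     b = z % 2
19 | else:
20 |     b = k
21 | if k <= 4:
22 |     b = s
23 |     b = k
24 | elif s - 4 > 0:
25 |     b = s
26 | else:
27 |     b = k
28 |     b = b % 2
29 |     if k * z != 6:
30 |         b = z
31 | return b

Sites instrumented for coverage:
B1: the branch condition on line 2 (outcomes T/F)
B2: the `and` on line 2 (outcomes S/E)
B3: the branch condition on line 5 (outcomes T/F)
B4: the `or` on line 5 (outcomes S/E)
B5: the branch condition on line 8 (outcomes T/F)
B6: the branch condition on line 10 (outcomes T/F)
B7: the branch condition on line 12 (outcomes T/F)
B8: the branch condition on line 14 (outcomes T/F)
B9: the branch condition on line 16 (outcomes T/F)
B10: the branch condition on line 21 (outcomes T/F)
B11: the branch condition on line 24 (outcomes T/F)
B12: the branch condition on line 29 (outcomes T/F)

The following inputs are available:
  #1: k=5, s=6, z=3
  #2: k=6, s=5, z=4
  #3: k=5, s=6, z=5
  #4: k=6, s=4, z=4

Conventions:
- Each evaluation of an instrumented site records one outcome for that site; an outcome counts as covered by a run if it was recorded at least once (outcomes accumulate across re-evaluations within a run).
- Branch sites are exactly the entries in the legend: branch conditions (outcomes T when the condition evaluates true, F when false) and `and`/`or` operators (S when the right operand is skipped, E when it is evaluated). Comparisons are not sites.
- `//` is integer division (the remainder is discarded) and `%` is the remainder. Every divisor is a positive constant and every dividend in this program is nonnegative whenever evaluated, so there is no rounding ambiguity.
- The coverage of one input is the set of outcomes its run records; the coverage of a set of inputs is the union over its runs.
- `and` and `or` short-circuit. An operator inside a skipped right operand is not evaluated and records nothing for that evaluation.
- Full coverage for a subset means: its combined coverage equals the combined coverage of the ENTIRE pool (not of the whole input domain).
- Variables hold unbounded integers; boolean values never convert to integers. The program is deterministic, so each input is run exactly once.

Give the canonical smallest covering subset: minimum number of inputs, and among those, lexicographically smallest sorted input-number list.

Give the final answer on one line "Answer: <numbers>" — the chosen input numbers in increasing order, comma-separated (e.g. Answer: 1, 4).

input #1 (k=5, s=6, z=3): events B2->S, B1->F, B4->S, B3->T, B5->T, B6->T, B9->F, B10->F, B11->T; covers B1=F, B2=S, B3=T, B4=S, B5=T, B6=T, B9=F, B10=F, B11=T
input #2 (k=6, s=5, z=4): events B2->S, B1->F, B4->S, B3->T, B5->F, B7->F, B9->T, B10->F, B11->T; covers B1=F, B2=S, B3=T, B4=S, B5=F, B7=F, B9=T, B10=F, B11=T
input #3 (k=5, s=6, z=5): events B2->E, B1->T, B5->T, B6->T, B9->F, B10->F, B11->T; covers B1=T, B2=E, B5=T, B6=T, B9=F, B10=F, B11=T
input #4 (k=6, s=4, z=4): events B2->S, B1->F, B4->S, B3->T, B5->F, B7->F, B9->T, B10->F, B11->F, B12->T; covers B1=F, B2=S, B3=T, B4=S, B5=F, B7=F, B9=T, B10=F, B11=F, B12=T
pool-wide coverage (16 outcomes): B1=T, B1=F, B2=S, B2=E, B3=T, B4=S, B5=T, B5=F, B6=T, B7=F, B9=T, B9=F, B10=F, B11=T, B11=F, B12=T
every size-1 subset falls short of the 16 outcomes (best: 10/16)
inputs {3, 4} (size 2) cover everything; no size-2 subset with a lexicographically smaller index list covers all 16

Answer: 3, 4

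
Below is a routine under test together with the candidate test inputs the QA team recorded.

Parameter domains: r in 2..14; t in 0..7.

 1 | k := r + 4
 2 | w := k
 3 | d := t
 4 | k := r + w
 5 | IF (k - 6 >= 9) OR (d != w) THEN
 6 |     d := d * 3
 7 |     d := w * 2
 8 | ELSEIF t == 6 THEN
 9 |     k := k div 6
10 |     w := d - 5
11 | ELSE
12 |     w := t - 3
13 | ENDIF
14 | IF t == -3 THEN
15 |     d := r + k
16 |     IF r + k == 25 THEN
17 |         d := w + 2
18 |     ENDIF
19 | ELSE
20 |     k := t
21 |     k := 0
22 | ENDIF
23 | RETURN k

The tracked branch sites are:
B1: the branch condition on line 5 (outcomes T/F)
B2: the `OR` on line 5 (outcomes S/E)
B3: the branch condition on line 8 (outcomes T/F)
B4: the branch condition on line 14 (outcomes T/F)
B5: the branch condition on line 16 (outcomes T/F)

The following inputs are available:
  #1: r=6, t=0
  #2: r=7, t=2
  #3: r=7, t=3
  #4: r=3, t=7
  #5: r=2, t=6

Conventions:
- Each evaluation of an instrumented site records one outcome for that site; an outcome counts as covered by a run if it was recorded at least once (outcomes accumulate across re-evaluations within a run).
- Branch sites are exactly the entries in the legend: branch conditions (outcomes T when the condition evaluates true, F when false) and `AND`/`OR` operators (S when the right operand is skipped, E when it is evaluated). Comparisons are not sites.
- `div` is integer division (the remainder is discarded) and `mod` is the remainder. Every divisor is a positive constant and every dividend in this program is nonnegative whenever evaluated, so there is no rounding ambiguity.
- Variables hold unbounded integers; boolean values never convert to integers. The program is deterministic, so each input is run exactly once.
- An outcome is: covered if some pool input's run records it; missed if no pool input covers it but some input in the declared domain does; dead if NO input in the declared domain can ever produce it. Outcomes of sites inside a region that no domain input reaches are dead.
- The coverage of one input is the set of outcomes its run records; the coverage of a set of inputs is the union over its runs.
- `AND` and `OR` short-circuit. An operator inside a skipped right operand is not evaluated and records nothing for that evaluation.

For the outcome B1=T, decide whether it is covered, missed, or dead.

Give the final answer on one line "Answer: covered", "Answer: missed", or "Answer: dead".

B1=T is recorded by pool input(s) 1, 2, 3 -> covered

Answer: covered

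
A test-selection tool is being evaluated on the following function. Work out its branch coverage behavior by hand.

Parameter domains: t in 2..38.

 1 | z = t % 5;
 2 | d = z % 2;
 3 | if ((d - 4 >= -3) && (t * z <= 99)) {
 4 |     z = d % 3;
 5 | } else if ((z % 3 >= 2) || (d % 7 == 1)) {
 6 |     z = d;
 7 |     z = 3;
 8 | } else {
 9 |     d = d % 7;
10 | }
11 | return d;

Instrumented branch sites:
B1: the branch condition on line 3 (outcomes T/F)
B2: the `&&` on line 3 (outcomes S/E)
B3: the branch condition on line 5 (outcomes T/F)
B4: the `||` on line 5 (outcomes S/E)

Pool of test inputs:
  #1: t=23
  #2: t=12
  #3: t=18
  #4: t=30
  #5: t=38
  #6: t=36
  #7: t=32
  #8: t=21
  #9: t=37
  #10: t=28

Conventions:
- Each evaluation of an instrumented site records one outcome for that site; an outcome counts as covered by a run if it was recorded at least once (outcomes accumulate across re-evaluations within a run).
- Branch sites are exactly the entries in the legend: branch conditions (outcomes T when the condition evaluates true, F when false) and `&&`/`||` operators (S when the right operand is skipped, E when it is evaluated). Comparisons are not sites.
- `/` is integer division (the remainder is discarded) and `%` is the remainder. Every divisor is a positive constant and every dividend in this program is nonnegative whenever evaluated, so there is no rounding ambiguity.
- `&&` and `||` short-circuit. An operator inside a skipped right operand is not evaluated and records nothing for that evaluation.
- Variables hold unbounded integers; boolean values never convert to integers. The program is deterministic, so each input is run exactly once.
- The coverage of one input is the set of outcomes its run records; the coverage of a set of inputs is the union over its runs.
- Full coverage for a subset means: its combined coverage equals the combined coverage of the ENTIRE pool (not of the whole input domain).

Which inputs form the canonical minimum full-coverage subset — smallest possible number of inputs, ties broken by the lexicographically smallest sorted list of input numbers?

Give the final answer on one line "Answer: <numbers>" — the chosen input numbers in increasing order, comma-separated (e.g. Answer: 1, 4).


run #1 (t=23) runs B2->E, B1->T; records B1=T, B2=E
run #2 (t=12) runs B2->S, B1->F, B4->S, B3->T; records B1=F, B2=S, B3=T, B4=S
run #3 (t=18) runs B2->E, B1->T; records B1=T, B2=E
run #4 (t=30) runs B2->S, B1->F, B4->E, B3->F; records B1=F, B2=S, B3=F, B4=E
run #5 (t=38) runs B2->E, B1->F, B4->E, B3->T; records B1=F, B2=E, B3=T, B4=E
run #6 (t=36) runs B2->E, B1->T; records B1=T, B2=E
run #7 (t=32) runs B2->S, B1->F, B4->S, B3->T; records B1=F, B2=S, B3=T, B4=S
run #8 (t=21) runs B2->E, B1->T; records B1=T, B2=E
run #9 (t=37) runs B2->S, B1->F, B4->S, B3->T; records B1=F, B2=S, B3=T, B4=S
run #10 (t=28) runs B2->E, B1->T; records B1=T, B2=E
together the pool reaches 8 outcomes: B1=T, B1=F, B2=S, B2=E, B3=T, B3=F, B4=S, B4=E
every size-1 subset falls short of the 8 outcomes (best: 4/8)
every size-2 subset falls short of the 8 outcomes (best: 6/8)
the canonical winner is {1, 2, 4}: size 3, full 8-outcome coverage, earliest index list among size-3 covers
Answer: 1, 2, 4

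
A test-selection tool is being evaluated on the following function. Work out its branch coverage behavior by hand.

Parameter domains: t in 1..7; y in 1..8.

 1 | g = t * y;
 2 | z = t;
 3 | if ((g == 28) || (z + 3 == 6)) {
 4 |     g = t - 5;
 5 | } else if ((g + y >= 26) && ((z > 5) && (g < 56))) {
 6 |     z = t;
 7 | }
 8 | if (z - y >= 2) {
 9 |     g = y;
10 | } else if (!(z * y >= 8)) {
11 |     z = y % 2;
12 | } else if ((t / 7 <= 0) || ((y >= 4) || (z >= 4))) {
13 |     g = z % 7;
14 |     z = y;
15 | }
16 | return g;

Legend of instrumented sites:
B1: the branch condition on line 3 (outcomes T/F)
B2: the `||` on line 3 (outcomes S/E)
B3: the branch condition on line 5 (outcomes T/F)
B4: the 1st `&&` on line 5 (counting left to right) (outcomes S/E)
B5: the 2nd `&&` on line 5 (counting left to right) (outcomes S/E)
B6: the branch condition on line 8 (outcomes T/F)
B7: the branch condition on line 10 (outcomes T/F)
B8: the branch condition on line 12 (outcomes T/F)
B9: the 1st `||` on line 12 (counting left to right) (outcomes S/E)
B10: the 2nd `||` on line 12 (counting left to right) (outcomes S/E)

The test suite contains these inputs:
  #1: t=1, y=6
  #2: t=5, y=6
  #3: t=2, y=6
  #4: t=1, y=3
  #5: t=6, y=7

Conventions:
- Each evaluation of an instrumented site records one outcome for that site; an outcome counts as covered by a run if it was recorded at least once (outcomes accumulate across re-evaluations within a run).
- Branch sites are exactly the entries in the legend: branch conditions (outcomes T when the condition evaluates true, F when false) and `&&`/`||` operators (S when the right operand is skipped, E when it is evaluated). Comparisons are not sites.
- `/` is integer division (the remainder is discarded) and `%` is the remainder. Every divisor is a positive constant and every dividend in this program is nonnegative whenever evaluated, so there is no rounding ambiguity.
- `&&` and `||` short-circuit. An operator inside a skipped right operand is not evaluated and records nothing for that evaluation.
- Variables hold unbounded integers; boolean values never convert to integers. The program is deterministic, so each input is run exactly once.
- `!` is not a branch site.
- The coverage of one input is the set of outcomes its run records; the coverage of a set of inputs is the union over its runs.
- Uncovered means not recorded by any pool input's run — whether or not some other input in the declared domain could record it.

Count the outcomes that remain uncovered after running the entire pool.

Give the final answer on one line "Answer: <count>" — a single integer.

input #1, t=1, y=6: outcomes B1=F, B2=E, B3=F, B4=S, B6=F, B7=T
input #2, t=5, y=6: outcomes B1=F, B2=E, B3=F, B4=E, B5=S, B6=F, B7=F, B8=T, B9=S
input #3, t=2, y=6: outcomes B1=F, B2=E, B3=F, B4=S, B6=F, B7=F, B8=T, B9=S
input #4, t=1, y=3: outcomes B1=F, B2=E, B3=F, B4=S, B6=F, B7=T
input #5, t=6, y=7: outcomes B1=F, B2=E, B3=T, B4=E, B5=E, B6=F, B7=F, B8=T, B9=S
union over the pool: B1=F, B2=E, B3=T, B3=F, B4=S, B4=E, B5=S, B5=E, B6=F, B7=T, B7=F, B8=T, B9=S
uncovered (7 of 20): B1=T, B2=S, B6=T, B8=F, B9=E, B10=S, B10=E

Answer: 7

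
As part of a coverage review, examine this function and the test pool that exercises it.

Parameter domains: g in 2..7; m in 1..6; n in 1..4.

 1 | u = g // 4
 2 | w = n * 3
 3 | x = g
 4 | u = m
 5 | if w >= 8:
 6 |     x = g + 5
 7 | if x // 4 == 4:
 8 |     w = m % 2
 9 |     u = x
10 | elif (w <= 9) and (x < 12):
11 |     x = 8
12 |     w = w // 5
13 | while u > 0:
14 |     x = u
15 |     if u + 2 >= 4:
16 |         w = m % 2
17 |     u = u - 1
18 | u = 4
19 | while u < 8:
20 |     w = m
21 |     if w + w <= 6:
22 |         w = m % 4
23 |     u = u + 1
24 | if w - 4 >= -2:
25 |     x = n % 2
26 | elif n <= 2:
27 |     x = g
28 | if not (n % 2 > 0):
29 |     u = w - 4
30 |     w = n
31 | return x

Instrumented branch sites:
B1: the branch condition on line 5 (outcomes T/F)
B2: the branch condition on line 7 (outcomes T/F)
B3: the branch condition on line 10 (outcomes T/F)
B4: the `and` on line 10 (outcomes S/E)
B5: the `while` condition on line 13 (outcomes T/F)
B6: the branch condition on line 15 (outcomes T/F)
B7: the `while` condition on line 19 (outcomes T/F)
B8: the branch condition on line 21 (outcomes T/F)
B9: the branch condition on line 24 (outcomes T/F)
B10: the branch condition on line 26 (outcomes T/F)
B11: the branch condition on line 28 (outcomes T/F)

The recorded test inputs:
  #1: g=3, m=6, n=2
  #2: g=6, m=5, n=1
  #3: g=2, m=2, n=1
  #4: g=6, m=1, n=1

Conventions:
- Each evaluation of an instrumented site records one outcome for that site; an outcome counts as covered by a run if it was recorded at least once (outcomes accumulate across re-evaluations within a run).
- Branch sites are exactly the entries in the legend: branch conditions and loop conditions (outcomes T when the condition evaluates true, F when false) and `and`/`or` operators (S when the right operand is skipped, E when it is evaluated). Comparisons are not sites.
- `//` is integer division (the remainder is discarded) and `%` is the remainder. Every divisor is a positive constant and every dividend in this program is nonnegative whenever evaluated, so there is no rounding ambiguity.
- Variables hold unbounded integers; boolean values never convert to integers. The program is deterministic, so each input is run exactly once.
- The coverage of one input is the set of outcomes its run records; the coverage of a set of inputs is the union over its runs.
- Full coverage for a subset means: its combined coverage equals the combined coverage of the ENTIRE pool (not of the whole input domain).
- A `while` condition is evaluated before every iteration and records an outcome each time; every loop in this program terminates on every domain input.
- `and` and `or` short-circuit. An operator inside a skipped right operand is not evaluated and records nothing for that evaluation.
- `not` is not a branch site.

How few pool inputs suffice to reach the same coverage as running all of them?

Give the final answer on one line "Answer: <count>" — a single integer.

run #1 (g=3, m=6, n=2) runs B1->F, B2->F, B4->E, B3->T, B5->T, B6->T, B5->T, B6->T, B5->T, B6->T, B5->T, B6->T, B5->T, B6->T, ...; records B1=F, B2=F, B3=T, B4=E, B5=T, B5=F, B6=T, B6=F, B7=T, B7=F, B8=F, B9=T, B11=T
run #2 (g=6, m=5, n=1) runs B1->F, B2->F, B4->E, B3->T, B5->T, B6->T, B5->T, B6->T, B5->T, B6->T, B5->T, B6->T, B5->T, B6->F, ...; records B1=F, B2=F, B3=T, B4=E, B5=T, B5=F, B6=T, B6=F, B7=T, B7=F, B8=F, B9=T, B11=F
run #3 (g=2, m=2, n=1) runs B1->F, B2->F, B4->E, B3->T, B5->T, B6->T, B5->T, B6->F, B5->F, B7->T, B8->T, B7->T, B8->T, B7->T, ...; records B1=F, B2=F, B3=T, B4=E, B5=T, B5=F, B6=T, B6=F, B7=T, B7=F, B8=T, B9=T, B11=F
run #4 (g=6, m=1, n=1) runs B1->F, B2->F, B4->E, B3->T, B5->T, B6->F, B5->F, B7->T, B8->T, B7->T, B8->T, B7->T, B8->T, B7->T, ...; records B1=F, B2=F, B3=T, B4=E, B5=T, B5=F, B6=F, B7=T, B7=F, B8=T, B9=F, B10=T, B11=F
pool-wide coverage (17 outcomes): B1=F, B2=F, B3=T, B4=E, B5=T, B5=F, B6=T, B6=F, B7=T, B7=F, B8=T, B8=F, B9=T, B9=F, B10=T, B11=T, B11=F
no size-1 subset reaches all 17 outcomes (best union: 13/17)
size 2: inputs {1, 4} cover all 17 outcomes, and no lexicographically smaller subset of this size does

Answer: 2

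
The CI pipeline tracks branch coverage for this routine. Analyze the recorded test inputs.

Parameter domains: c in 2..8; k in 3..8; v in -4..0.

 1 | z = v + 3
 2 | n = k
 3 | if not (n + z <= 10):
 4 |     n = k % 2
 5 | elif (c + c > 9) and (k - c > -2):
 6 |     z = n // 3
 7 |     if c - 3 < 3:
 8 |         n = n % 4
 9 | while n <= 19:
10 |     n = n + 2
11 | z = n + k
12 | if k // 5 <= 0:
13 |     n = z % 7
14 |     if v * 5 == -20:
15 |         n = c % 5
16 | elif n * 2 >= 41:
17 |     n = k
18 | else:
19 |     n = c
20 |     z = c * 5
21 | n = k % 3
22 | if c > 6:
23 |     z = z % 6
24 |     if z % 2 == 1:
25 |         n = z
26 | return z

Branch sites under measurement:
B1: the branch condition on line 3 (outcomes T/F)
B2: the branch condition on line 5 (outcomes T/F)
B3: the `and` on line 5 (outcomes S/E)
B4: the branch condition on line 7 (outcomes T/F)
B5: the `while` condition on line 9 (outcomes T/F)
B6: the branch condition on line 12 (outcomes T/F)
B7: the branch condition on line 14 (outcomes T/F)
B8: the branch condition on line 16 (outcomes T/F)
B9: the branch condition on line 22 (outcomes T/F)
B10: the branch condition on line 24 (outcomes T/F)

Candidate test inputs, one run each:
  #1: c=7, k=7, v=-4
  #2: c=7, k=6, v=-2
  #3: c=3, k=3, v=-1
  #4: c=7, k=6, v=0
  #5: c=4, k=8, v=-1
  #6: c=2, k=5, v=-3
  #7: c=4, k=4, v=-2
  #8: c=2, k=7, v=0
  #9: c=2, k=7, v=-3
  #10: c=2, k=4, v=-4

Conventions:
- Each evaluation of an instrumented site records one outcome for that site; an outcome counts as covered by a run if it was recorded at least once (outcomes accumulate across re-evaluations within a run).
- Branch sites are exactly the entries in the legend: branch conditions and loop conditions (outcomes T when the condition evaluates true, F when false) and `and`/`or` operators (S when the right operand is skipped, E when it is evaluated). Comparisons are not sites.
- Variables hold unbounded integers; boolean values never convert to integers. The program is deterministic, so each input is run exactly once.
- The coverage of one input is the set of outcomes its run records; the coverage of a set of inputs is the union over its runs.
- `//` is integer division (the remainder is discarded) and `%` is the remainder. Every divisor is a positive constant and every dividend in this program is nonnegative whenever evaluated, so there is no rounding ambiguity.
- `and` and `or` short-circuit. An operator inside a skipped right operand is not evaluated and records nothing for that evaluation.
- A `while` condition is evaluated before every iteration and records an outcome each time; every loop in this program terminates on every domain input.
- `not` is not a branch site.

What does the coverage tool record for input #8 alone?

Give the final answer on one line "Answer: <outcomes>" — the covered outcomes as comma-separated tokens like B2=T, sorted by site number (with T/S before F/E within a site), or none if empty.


Running input #8 (c=2, k=7, v=0), event by event:
  B1->F, B3->S, B2->F, B5->T, B5->T, B5->T, B5->T, B5->T, B5->T, B5->T
  B5->F, B6->F, B8->T, B9->F
distinct outcomes covered: B1=F, B2=F, B3=S, B5=T, B5=F, B6=F, B8=T, B9=F
Answer: B1=F, B2=F, B3=S, B5=T, B5=F, B6=F, B8=T, B9=F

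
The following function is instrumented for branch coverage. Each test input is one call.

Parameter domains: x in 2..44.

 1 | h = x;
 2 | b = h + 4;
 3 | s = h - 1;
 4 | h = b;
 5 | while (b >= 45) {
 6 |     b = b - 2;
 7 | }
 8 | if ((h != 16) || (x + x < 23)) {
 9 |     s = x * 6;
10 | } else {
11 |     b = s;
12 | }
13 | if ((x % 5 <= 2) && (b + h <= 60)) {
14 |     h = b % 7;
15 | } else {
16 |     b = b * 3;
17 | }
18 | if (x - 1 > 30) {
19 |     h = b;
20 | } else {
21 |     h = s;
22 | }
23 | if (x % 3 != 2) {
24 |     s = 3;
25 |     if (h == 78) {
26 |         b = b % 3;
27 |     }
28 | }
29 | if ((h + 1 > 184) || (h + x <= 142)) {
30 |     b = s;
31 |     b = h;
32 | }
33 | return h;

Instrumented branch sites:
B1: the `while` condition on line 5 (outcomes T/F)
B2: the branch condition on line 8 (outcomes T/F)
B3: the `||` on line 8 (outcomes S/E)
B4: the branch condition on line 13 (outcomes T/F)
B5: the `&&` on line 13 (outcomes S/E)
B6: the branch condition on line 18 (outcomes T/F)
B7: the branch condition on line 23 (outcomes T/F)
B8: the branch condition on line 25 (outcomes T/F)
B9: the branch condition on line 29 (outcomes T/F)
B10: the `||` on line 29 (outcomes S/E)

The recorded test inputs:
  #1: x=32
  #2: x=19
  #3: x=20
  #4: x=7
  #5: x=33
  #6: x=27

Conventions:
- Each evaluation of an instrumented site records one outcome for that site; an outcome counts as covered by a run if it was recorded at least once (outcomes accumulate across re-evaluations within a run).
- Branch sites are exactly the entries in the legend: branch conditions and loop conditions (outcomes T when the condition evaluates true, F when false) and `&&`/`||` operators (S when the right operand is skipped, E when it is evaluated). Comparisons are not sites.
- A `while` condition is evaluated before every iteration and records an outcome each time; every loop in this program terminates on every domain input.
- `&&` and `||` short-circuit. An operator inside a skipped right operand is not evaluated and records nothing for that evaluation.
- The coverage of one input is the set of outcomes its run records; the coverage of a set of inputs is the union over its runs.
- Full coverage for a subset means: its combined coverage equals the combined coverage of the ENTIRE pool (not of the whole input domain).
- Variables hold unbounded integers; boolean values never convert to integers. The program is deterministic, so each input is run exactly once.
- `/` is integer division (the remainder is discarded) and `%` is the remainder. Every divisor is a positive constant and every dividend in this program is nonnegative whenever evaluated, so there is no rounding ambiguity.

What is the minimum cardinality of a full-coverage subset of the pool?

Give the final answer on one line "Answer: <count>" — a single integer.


test 1 (x=32) fires B1->F, B3->S, B2->T, B5->E, B4->F, B6->T, B7->F, B10->E, B9->T; hits B1=F, B2=T, B3=S, B4=F, B5=E, B6=T, B7=F, B9=T, B10=E
test 2 (x=19) fires B1->F, B3->S, B2->T, B5->S, B4->F, B6->F, B7->T, B8->F, B10->E, B9->T; hits B1=F, B2=T, B3=S, B4=F, B5=S, B6=F, B7=T, B8=F, B9=T, B10=E
test 3 (x=20) fires B1->F, B3->S, B2->T, B5->E, B4->T, B6->F, B7->F, B10->E, B9->T; hits B1=F, B2=T, B3=S, B4=T, B5=E, B6=F, B7=F, B9=T, B10=E
test 4 (x=7) fires B1->F, B3->S, B2->T, B5->E, B4->T, B6->F, B7->T, B8->F, B10->E, B9->T; hits B1=F, B2=T, B3=S, B4=T, B5=E, B6=F, B7=T, B8=F, B9=T, B10=E
test 5 (x=33) fires B1->F, B3->S, B2->T, B5->S, B4->F, B6->T, B7->T, B8->F, B10->E, B9->F; hits B1=F, B2=T, B3=S, B4=F, B5=S, B6=T, B7=T, B8=F, B9=F, B10=E
test 6 (x=27) fires B1->F, B3->S, B2->T, B5->E, B4->F, B6->F, B7->T, B8->F, B10->E, B9->F; hits B1=F, B2=T, B3=S, B4=F, B5=E, B6=F, B7=T, B8=F, B9=F, B10=E
the full pool covers 15 outcomes: B1=F, B2=T, B3=S, B4=T, B4=F, B5=S, B5=E, B6=T, B6=F, B7=T, B7=F, B8=F, B9=T, B9=F, B10=E
checked all size-1 subsets: none covers 15 outcomes (max 10/15)
the canonical winner is {3, 5}: size 2, full 15-outcome coverage, earliest index list among size-2 covers
Answer: 2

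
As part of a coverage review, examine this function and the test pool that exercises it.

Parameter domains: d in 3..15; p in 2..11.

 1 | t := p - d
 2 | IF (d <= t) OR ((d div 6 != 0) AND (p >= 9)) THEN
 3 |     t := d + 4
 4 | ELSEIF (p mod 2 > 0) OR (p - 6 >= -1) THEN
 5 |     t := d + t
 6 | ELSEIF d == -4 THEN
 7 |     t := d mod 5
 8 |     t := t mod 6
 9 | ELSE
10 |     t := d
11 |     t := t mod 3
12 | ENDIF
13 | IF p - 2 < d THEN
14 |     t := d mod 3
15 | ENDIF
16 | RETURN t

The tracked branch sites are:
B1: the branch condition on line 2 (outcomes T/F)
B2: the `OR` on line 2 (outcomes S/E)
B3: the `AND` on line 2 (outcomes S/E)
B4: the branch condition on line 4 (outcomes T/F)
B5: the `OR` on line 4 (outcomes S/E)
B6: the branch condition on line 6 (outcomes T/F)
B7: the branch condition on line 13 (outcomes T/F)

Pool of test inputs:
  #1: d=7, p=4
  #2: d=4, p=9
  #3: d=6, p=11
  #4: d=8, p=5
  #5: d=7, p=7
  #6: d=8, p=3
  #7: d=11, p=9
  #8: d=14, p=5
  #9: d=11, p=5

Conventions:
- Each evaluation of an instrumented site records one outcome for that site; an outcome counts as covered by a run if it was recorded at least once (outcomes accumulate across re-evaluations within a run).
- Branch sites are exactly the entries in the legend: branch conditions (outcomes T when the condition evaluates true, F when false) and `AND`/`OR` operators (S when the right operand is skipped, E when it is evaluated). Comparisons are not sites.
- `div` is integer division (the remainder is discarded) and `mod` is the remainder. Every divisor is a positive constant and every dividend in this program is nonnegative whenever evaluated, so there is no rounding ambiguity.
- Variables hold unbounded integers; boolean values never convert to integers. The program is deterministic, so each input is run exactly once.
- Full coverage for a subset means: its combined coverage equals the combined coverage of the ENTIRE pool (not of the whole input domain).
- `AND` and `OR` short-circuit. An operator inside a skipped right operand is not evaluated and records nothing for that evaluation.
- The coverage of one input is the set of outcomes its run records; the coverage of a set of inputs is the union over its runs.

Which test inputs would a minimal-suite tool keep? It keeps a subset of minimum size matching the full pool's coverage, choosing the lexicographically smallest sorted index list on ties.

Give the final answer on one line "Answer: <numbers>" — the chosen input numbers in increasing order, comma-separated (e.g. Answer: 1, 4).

test 1 (d=7, p=4) fires B2->E, B3->E, B1->F, B5->E, B4->F, B6->F, B7->T; hits B1=F, B2=E, B3=E, B4=F, B5=E, B6=F, B7=T
test 2 (d=4, p=9) fires B2->S, B1->T, B7->F; hits B1=T, B2=S, B7=F
test 3 (d=6, p=11) fires B2->E, B3->E, B1->T, B7->F; hits B1=T, B2=E, B3=E, B7=F
test 4 (d=8, p=5) fires B2->E, B3->E, B1->F, B5->S, B4->T, B7->T; hits B1=F, B2=E, B3=E, B4=T, B5=S, B7=T
test 5 (d=7, p=7) fires B2->E, B3->E, B1->F, B5->S, B4->T, B7->T; hits B1=F, B2=E, B3=E, B4=T, B5=S, B7=T
test 6 (d=8, p=3) fires B2->E, B3->E, B1->F, B5->S, B4->T, B7->T; hits B1=F, B2=E, B3=E, B4=T, B5=S, B7=T
test 7 (d=11, p=9) fires B2->E, B3->E, B1->T, B7->T; hits B1=T, B2=E, B3=E, B7=T
test 8 (d=14, p=5) fires B2->E, B3->E, B1->F, B5->S, B4->T, B7->T; hits B1=F, B2=E, B3=E, B4=T, B5=S, B7=T
test 9 (d=11, p=5) fires B2->E, B3->E, B1->F, B5->S, B4->T, B7->T; hits B1=F, B2=E, B3=E, B4=T, B5=S, B7=T
together the pool reaches 12 outcomes: B1=T, B1=F, B2=S, B2=E, B3=E, B4=T, B4=F, B5=S, B5=E, B6=F, B7=T, B7=F
checked all size-1 subsets: none covers 12 outcomes (max 7/12)
checked all size-2 subsets: none covers 12 outcomes (max 10/12)
at size 3, {1, 2, 4} reaches all 12 outcomes; every lexicographically earlier size-3 subset fails

Answer: 1, 2, 4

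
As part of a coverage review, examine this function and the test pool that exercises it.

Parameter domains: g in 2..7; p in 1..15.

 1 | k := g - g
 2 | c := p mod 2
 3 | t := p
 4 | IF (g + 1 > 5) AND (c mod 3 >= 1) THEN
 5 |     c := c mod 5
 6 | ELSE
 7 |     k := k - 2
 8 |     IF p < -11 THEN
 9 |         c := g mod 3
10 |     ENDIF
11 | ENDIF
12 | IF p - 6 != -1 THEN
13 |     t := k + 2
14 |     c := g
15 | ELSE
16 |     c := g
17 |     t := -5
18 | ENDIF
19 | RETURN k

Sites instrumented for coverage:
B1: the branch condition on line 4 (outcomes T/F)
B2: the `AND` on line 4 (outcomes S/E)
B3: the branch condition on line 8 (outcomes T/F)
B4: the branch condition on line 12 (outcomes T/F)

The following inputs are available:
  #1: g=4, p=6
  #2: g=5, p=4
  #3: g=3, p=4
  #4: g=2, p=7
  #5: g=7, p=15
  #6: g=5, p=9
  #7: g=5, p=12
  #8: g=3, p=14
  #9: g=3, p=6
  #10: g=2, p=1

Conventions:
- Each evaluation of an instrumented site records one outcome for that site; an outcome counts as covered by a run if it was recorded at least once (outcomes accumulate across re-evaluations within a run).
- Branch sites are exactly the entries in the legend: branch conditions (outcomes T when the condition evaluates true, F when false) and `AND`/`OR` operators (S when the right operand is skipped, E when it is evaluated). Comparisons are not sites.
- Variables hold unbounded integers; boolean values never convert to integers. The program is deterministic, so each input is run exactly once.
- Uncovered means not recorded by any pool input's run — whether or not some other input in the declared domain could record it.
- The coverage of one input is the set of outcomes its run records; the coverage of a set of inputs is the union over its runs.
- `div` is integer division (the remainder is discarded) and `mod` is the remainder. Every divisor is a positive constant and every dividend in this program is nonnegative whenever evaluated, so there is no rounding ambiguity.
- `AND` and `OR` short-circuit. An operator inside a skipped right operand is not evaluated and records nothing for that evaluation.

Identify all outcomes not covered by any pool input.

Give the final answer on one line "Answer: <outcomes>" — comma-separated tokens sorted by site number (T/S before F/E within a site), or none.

#1 (g=4, p=6) -> B2->S, B1->F, B3->F, B4->T; covered: B1=F, B2=S, B3=F, B4=T
#2 (g=5, p=4) -> B2->E, B1->F, B3->F, B4->T; covered: B1=F, B2=E, B3=F, B4=T
#3 (g=3, p=4) -> B2->S, B1->F, B3->F, B4->T; covered: B1=F, B2=S, B3=F, B4=T
#4 (g=2, p=7) -> B2->S, B1->F, B3->F, B4->T; covered: B1=F, B2=S, B3=F, B4=T
#5 (g=7, p=15) -> B2->E, B1->T, B4->T; covered: B1=T, B2=E, B4=T
#6 (g=5, p=9) -> B2->E, B1->T, B4->T; covered: B1=T, B2=E, B4=T
#7 (g=5, p=12) -> B2->E, B1->F, B3->F, B4->T; covered: B1=F, B2=E, B3=F, B4=T
#8 (g=3, p=14) -> B2->S, B1->F, B3->F, B4->T; covered: B1=F, B2=S, B3=F, B4=T
#9 (g=3, p=6) -> B2->S, B1->F, B3->F, B4->T; covered: B1=F, B2=S, B3=F, B4=T
#10 (g=2, p=1) -> B2->S, B1->F, B3->F, B4->T; covered: B1=F, B2=S, B3=F, B4=T
union over the pool: B1=T, B1=F, B2=S, B2=E, B3=F, B4=T
uncovered (2 of 8): B3=T, B4=F

Answer: B3=T, B4=F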